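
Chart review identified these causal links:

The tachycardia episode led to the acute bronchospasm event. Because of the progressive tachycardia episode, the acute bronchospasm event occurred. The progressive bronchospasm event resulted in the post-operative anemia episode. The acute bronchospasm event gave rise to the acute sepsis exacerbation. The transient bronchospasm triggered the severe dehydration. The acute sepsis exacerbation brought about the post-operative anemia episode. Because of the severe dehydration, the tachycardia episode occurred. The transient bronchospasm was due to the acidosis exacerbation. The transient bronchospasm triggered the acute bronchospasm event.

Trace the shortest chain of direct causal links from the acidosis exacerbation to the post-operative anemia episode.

the acidosis exacerbation → the transient bronchospasm → the acute bronchospasm event → the acute sepsis exacerbation → the post-operative anemia episode

the acidosis exacerbation → the transient bronchospasm
the transient bronchospasm → the acute bronchospasm event
the acute bronchospasm event → the acute sepsis exacerbation
the acute sepsis exacerbation → the post-operative anemia episode
Length: 4 steps.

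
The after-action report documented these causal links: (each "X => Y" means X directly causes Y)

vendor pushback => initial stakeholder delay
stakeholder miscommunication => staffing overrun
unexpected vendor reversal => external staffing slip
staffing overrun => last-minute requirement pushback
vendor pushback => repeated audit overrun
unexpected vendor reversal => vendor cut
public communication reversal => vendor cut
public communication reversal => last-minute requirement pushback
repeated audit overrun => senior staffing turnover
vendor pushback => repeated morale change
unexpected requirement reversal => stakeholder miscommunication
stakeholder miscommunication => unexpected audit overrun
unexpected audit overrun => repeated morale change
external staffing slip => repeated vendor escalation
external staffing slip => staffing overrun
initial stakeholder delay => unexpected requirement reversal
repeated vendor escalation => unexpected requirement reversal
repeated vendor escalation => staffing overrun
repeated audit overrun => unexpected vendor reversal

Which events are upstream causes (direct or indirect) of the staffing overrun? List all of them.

the external staffing slip, the initial stakeholder delay, the repeated audit overrun, the repeated vendor escalation, the stakeholder miscommunication, the unexpected requirement reversal, the unexpected vendor reversal, the vendor pushback

Immediate causes of the staffing overrun: the external staffing slip, the repeated vendor escalation, the stakeholder miscommunication.
Further upstream: the vendor pushback, the repeated audit overrun, the unexpected vendor reversal, the initial stakeholder delay, the unexpected requirement reversal.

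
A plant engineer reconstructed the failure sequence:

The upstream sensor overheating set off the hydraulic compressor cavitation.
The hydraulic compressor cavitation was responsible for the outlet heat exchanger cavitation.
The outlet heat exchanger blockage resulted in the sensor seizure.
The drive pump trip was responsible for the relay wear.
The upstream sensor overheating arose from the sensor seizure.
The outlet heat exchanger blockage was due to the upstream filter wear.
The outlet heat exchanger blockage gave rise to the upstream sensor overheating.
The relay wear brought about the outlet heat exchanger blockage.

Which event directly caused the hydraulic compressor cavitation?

the upstream sensor overheating

Upstream contributors include the drive pump trip, the relay wear, the outlet heat exchanger blockage, the sensor seizure, the upstream filter wear, but only the upstream sensor overheating feeds directly into the hydraulic compressor cavitation.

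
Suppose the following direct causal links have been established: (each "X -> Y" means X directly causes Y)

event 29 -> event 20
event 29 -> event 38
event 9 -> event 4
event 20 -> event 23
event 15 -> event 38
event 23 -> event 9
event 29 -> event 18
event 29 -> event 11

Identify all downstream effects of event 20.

Direct effects: event 23.
2 steps out: event 9.
3 steps out: event 4.
Not reachable from it: event 29, event 38, event 11, event 18, event 15.

event 23, event 4, event 9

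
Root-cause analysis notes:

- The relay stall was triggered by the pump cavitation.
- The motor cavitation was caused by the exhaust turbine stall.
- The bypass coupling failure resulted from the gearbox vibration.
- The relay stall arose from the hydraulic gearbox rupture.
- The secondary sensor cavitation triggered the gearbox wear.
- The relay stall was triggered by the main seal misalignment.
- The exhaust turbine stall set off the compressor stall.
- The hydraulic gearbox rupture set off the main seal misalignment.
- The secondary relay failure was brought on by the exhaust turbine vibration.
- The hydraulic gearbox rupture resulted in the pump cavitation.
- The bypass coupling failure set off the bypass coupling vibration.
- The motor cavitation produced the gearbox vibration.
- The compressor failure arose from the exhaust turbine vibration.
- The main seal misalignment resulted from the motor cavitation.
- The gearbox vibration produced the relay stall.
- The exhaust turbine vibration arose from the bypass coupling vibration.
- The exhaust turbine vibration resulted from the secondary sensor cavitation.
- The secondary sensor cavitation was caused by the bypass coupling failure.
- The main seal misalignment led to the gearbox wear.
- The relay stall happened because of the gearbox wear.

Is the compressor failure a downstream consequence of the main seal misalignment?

No

The main seal misalignment leads to the gearbox wear, the relay stall; the compressor failure is not among them.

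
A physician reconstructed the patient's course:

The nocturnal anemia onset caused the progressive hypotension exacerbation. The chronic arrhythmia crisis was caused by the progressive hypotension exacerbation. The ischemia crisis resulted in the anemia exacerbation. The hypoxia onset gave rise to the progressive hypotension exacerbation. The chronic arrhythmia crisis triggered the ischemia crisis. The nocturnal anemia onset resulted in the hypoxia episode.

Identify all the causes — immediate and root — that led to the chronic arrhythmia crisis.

Immediate cause of the chronic arrhythmia crisis: the progressive hypotension exacerbation.
Further upstream: the nocturnal anemia onset, the hypoxia onset.

the hypoxia onset, the nocturnal anemia onset, the progressive hypotension exacerbation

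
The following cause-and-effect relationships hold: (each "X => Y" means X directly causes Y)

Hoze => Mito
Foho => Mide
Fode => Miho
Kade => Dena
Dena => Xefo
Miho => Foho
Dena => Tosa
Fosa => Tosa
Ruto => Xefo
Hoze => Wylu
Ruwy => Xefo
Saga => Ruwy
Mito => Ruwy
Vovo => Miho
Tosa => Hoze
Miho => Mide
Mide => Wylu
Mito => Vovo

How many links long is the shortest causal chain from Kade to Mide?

Shortest chain: Kade → Dena → Tosa → Hoze → Mito → Vovo → Miho → Mide.

7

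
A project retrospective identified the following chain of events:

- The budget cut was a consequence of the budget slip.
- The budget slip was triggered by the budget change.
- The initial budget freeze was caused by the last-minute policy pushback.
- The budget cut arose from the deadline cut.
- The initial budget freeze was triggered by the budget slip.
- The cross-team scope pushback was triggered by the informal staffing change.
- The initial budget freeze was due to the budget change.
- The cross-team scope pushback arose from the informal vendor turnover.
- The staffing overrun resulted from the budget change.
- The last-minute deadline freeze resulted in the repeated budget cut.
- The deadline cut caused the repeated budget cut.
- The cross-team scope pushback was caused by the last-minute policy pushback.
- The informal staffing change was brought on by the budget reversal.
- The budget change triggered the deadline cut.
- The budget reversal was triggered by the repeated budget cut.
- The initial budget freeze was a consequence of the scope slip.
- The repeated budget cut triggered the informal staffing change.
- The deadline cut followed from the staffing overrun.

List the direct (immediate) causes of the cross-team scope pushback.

Upstream contributors include the budget change, the staffing overrun, the deadline cut, the last-minute deadline freeze, the repeated budget cut, the budget reversal, but only the informal staffing change, the informal vendor turnover, the last-minute policy pushback feed directly into the cross-team scope pushback.

the informal staffing change, the informal vendor turnover, the last-minute policy pushback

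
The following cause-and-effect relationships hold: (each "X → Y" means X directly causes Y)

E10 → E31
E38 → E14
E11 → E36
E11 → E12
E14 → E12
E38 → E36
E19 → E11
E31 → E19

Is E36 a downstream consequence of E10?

There is a causal chain: E10 → E31 → E19 → E11 → E36.

Yes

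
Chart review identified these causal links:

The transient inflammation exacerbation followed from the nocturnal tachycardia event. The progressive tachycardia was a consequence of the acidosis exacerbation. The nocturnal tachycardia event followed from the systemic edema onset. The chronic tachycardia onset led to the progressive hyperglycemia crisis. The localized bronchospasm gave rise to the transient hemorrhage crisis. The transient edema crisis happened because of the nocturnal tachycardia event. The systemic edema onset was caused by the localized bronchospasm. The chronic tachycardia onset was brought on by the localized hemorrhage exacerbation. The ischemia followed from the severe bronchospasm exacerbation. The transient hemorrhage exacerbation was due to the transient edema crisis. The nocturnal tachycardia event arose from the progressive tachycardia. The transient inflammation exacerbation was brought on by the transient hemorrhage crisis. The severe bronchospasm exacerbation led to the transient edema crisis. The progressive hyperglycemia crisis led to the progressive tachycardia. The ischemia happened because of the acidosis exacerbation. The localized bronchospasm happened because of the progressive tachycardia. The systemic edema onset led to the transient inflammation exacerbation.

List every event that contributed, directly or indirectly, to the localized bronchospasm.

Immediate cause of the localized bronchospasm: the progressive tachycardia.
Further upstream: the localized hemorrhage exacerbation, the chronic tachycardia onset, the progressive hyperglycemia crisis, the acidosis exacerbation.

the acidosis exacerbation, the chronic tachycardia onset, the localized hemorrhage exacerbation, the progressive hyperglycemia crisis, the progressive tachycardia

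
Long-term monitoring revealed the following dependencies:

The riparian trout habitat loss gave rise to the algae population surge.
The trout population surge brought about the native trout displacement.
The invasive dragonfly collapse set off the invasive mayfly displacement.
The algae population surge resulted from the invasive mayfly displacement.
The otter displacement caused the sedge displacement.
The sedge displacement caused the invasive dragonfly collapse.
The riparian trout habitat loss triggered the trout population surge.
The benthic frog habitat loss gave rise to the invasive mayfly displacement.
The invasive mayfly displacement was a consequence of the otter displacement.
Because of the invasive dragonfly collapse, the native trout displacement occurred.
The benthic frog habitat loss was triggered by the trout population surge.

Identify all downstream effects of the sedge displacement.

the algae population surge, the invasive dragonfly collapse, the invasive mayfly displacement, the native trout displacement

Direct effects: the invasive dragonfly collapse.
2 steps out: the invasive mayfly displacement, the native trout displacement.
3 steps out: the algae population surge.
Not reachable from it: the riparian trout habitat loss, the trout population surge, the benthic frog habitat loss, the otter displacement.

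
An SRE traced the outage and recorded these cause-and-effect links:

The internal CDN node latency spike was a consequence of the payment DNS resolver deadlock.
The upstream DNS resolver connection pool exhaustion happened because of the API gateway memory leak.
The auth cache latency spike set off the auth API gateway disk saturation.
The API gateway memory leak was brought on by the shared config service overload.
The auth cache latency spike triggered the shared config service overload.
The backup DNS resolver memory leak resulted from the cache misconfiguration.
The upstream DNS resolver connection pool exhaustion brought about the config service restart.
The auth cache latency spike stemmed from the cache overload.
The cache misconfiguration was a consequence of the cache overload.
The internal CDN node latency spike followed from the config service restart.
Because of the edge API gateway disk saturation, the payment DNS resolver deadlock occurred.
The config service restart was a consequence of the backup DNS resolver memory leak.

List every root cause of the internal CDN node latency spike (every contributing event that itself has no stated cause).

the cache overload, the edge API gateway disk saturation

Tracing upstream from the internal CDN node latency spike: the internal CDN node latency spike ← the config service restart ← the backup DNS resolver memory leak ← the cache misconfiguration ← the cache overload.
A separate upstream branch: the internal CDN node latency spike ← the payment DNS resolver deadlock ← the edge API gateway disk saturation.
Each of those chain origins has no stated cause.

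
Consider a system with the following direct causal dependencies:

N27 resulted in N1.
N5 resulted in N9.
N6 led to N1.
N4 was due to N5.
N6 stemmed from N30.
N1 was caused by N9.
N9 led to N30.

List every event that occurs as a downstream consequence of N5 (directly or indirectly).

N1, N30, N4, N6, N9

Direct effects: N4, N9.
2 steps out: N30, N1.
3 steps out: N6.
Not reachable from it: N27.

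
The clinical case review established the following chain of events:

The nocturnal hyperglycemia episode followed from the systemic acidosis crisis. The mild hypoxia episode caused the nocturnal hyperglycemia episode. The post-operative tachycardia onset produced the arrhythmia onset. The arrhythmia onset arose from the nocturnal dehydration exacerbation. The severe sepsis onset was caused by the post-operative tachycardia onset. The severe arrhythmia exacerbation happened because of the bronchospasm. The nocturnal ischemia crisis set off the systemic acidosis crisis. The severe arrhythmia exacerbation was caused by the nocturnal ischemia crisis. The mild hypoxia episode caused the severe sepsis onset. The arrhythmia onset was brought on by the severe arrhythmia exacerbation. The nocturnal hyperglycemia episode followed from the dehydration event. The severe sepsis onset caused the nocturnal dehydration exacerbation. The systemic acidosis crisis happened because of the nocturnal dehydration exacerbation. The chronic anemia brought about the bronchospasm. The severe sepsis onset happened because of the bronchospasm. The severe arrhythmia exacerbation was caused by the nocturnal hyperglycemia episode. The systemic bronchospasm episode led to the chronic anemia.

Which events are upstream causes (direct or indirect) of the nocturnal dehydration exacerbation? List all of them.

the bronchospasm, the chronic anemia, the mild hypoxia episode, the post-operative tachycardia onset, the severe sepsis onset, the systemic bronchospasm episode

Immediate cause of the nocturnal dehydration exacerbation: the severe sepsis onset.
Further upstream: the post-operative tachycardia onset, the systemic bronchospasm episode, the chronic anemia, the bronchospasm, the mild hypoxia episode.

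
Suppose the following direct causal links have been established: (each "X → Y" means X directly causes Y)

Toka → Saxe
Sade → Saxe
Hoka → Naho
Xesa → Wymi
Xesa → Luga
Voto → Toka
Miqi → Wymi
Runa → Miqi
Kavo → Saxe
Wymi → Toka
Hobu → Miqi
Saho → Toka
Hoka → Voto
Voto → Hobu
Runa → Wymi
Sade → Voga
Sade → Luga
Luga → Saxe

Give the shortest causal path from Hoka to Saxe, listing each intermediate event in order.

Hoka → Voto → Toka → Saxe

Hoka → Voto
Voto → Toka
Toka → Saxe
Length: 3 steps.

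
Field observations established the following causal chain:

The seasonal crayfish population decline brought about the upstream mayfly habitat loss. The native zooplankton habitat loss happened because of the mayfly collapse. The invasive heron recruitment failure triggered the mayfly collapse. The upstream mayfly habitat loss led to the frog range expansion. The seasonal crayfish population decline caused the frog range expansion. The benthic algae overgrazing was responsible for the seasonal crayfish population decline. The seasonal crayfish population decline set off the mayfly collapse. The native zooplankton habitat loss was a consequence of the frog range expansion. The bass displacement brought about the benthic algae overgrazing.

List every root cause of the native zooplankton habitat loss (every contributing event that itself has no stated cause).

Tracing upstream from the native zooplankton habitat loss: the native zooplankton habitat loss ← the frog range expansion ← the seasonal crayfish population decline ← the benthic algae overgrazing ← the bass displacement.
A separate upstream branch: the native zooplankton habitat loss ← the mayfly collapse ← the invasive heron recruitment failure.
Each of those chain origins has no stated cause.

the bass displacement, the invasive heron recruitment failure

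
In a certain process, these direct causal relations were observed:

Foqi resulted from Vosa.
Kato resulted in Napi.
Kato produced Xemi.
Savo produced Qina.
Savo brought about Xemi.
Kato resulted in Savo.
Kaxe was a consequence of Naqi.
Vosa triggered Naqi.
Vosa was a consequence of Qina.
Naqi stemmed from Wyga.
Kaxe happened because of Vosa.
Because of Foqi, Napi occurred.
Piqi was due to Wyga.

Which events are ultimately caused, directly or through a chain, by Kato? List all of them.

Direct effects: Savo, Xemi, Napi.
2 steps out: Qina.
3 steps out: Vosa.
4 steps out: Naqi, Kaxe, Foqi.
Not reachable from it: Wyga, Piqi.

Foqi, Kaxe, Napi, Naqi, Qina, Savo, Vosa, Xemi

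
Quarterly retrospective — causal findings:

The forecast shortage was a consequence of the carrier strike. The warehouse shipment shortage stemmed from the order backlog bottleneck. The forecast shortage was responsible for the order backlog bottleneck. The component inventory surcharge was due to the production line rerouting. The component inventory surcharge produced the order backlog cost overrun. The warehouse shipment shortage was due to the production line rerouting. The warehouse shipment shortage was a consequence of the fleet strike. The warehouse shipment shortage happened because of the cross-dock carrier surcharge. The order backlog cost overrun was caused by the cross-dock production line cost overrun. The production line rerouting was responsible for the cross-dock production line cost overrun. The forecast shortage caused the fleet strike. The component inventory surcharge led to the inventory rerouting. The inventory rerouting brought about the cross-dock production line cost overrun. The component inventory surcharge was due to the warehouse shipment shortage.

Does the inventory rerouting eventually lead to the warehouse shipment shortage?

No

The inventory rerouting leads to the cross-dock production line cost overrun, the order backlog cost overrun; the warehouse shipment shortage is not among them.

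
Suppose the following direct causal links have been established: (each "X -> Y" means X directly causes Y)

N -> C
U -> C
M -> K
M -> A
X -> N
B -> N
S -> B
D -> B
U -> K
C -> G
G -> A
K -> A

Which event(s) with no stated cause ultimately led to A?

D, M, S, U, X

Tracing upstream from A: A ← G ← C ← N ← B ← S.
A separate upstream branch: A ← G ← C ← N ← X.
A separate upstream branch: A ← G ← C ← N ← B ← D.
A separate upstream branch: A ← K ← U.
A separate upstream branch: A ← M.
Each of those chain origins has no stated cause.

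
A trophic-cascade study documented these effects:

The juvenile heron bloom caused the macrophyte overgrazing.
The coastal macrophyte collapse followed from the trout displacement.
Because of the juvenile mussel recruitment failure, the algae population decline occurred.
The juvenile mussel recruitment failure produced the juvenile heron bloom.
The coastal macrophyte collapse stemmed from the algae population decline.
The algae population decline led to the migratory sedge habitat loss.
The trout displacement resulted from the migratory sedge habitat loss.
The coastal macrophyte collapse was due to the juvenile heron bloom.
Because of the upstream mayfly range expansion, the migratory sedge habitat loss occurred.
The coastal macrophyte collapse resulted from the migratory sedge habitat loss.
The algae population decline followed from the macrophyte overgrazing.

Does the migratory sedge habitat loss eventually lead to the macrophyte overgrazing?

No

The migratory sedge habitat loss leads to the trout displacement, the coastal macrophyte collapse; the macrophyte overgrazing is not among them.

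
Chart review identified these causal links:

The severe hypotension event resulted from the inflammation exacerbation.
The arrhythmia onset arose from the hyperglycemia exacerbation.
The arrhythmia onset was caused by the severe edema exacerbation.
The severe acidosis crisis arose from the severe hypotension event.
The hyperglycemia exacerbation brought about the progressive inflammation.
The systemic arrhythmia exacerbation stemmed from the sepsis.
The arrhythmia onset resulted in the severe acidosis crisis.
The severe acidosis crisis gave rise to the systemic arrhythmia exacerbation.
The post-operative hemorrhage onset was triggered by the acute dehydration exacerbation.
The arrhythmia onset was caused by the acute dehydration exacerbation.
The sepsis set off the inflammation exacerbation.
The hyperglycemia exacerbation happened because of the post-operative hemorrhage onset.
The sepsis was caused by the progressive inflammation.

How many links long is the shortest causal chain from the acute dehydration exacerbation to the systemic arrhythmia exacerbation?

Shortest chain: the acute dehydration exacerbation → the arrhythmia onset → the severe acidosis crisis → the systemic arrhythmia exacerbation.

3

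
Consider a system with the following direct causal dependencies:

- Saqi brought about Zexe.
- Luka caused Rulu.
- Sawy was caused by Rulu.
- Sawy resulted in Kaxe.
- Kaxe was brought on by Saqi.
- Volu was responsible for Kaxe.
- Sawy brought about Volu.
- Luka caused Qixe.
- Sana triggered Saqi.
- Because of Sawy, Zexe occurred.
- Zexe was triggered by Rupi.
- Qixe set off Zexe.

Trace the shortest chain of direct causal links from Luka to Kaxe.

Luka → Rulu → Sawy → Kaxe

Luka → Rulu
Rulu → Sawy
Sawy → Kaxe
Length: 3 steps.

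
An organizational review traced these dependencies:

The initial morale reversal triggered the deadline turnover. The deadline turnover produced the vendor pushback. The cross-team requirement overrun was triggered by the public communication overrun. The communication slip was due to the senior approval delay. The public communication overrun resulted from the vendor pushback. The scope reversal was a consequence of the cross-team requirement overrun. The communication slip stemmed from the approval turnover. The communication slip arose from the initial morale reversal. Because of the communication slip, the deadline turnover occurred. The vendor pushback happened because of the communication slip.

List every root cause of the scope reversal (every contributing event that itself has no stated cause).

the approval turnover, the initial morale reversal, the senior approval delay

Tracing upstream from the scope reversal: the scope reversal ← the cross-team requirement overrun ← the public communication overrun ← the vendor pushback ← the communication slip ← the initial morale reversal.
A separate upstream branch: the scope reversal ← the cross-team requirement overrun ← the public communication overrun ← the vendor pushback ← the communication slip ← the senior approval delay.
A separate upstream branch: the scope reversal ← the cross-team requirement overrun ← the public communication overrun ← the vendor pushback ← the communication slip ← the approval turnover.
Each of those chain origins has no stated cause.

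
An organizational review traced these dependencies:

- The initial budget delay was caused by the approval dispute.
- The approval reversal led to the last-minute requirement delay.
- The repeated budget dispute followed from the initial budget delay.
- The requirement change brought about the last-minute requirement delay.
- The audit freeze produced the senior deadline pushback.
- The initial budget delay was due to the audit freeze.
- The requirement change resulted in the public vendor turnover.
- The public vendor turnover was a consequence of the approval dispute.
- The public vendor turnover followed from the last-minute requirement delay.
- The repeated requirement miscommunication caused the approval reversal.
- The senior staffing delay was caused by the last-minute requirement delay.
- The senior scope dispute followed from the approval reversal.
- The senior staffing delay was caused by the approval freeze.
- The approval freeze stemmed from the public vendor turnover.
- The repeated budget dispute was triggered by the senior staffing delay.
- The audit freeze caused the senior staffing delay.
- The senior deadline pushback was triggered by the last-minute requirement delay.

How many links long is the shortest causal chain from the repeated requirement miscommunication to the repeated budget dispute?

Shortest chain: the repeated requirement miscommunication → the approval reversal → the last-minute requirement delay → the senior staffing delay → the repeated budget dispute.

4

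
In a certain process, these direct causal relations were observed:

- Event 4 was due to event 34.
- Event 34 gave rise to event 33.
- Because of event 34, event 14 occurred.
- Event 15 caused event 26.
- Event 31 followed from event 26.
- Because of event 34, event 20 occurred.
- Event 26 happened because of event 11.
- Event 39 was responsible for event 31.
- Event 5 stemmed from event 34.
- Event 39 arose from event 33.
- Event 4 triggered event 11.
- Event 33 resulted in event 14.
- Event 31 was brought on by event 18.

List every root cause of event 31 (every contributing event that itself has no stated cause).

event 15, event 18, event 34

Tracing upstream from event 31: event 31 ← event 39 ← event 33 ← event 34.
A separate upstream branch: event 31 ← event 18.
A separate upstream branch: event 31 ← event 26 ← event 15.
Each of those chain origins has no stated cause.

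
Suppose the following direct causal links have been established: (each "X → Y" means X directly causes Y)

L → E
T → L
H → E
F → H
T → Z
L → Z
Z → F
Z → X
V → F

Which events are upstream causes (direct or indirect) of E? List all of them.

F, H, L, T, V, Z

Immediate causes of E: L, H.
Further upstream: T, Z, F, V.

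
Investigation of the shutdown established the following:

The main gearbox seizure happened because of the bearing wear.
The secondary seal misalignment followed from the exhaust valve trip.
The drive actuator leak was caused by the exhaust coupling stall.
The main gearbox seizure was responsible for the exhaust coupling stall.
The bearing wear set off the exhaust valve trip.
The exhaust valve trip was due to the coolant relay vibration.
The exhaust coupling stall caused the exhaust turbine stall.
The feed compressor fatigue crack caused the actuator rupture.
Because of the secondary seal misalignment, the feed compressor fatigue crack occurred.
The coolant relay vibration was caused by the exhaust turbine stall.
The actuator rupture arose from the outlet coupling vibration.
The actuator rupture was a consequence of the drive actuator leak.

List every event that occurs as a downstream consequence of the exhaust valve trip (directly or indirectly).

Direct effects: the secondary seal misalignment.
2 steps out: the feed compressor fatigue crack.
3 steps out: the actuator rupture.
Not reachable from it: the bearing wear, the main gearbox seizure, the exhaust coupling stall, the exhaust turbine stall, the outlet coupling vibration, the coolant relay vibration, the drive actuator leak.

the actuator rupture, the feed compressor fatigue crack, the secondary seal misalignment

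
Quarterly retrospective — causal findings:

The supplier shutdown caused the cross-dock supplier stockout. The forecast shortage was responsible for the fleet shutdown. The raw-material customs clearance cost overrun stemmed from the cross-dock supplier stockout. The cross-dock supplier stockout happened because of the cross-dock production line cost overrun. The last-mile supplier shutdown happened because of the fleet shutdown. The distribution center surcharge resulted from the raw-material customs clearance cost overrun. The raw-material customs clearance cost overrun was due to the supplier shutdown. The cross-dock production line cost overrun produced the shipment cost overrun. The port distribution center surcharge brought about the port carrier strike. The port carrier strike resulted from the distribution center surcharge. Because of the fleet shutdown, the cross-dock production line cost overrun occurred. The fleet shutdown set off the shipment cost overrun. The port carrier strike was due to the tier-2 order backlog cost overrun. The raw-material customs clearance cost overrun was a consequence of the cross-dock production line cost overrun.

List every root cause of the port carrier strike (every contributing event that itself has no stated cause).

the forecast shortage, the port distribution center surcharge, the supplier shutdown, the tier-2 order backlog cost overrun

Tracing upstream from the port carrier strike: the port carrier strike ← the tier-2 order backlog cost overrun.
A separate upstream branch: the port carrier strike ← the distribution center surcharge ← the raw-material customs clearance cost overrun ← the cross-dock production line cost overrun ← the fleet shutdown ← the forecast shortage.
A separate upstream branch: the port carrier strike ← the distribution center surcharge ← the raw-material customs clearance cost overrun ← the supplier shutdown.
A separate upstream branch: the port carrier strike ← the port distribution center surcharge.
Each of those chain origins has no stated cause.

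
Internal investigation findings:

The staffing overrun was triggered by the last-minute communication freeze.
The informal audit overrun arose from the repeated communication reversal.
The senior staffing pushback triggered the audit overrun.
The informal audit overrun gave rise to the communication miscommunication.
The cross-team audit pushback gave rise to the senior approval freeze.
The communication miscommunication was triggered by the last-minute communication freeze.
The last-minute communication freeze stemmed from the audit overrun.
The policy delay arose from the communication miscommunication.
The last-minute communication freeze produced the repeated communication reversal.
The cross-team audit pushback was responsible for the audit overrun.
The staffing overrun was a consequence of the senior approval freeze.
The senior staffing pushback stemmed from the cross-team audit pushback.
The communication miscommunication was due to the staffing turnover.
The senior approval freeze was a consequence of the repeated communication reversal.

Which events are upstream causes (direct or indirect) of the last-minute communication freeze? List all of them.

the audit overrun, the cross-team audit pushback, the senior staffing pushback

Immediate cause of the last-minute communication freeze: the audit overrun.
Further upstream: the cross-team audit pushback, the senior staffing pushback.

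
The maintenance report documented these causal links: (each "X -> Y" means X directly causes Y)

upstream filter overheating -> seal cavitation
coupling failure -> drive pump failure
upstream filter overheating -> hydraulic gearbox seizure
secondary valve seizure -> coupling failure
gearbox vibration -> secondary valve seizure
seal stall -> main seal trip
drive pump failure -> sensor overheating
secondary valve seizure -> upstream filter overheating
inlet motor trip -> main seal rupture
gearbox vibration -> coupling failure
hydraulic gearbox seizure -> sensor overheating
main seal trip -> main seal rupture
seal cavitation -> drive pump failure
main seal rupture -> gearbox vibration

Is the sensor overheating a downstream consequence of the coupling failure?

Yes

There is a causal chain: the coupling failure → the drive pump failure → the sensor overheating.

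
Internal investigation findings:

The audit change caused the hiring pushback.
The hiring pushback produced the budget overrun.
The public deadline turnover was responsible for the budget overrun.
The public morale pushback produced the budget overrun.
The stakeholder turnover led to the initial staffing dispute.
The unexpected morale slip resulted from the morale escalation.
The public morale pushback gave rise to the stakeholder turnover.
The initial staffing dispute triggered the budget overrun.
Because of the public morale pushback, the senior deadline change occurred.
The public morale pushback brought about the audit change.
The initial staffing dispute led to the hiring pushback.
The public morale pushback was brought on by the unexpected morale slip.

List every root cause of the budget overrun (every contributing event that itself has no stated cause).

the morale escalation, the public deadline turnover

Tracing upstream from the budget overrun: the budget overrun ← the public morale pushback ← the unexpected morale slip ← the morale escalation.
A separate upstream branch: the budget overrun ← the public deadline turnover.
Each of those chain origins has no stated cause.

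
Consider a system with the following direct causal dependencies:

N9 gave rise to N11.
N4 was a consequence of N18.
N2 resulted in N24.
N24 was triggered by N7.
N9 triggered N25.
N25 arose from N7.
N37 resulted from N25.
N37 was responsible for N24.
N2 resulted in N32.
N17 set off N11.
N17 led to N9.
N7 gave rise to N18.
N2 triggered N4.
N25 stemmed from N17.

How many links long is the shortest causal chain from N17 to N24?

Shortest chain: N17 → N25 → N37 → N24.

3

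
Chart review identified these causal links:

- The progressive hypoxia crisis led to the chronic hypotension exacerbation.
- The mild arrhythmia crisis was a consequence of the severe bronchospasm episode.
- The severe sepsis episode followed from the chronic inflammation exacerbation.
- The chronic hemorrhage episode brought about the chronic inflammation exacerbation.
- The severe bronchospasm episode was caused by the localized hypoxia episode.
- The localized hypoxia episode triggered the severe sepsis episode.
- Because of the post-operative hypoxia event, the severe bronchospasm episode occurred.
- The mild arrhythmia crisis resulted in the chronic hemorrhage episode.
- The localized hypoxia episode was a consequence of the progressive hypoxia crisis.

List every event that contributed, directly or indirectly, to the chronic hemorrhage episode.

Immediate cause of the chronic hemorrhage episode: the mild arrhythmia crisis.
Further upstream: the progressive hypoxia crisis, the localized hypoxia episode, the post-operative hypoxia event, the severe bronchospasm episode.

the localized hypoxia episode, the mild arrhythmia crisis, the post-operative hypoxia event, the progressive hypoxia crisis, the severe bronchospasm episode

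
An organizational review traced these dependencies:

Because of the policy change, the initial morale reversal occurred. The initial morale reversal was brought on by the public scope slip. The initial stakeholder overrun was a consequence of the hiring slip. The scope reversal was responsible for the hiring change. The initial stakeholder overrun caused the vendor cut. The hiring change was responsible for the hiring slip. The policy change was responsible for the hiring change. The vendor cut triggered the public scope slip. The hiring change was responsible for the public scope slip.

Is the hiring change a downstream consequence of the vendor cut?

No

The vendor cut leads to the public scope slip, the initial morale reversal; the hiring change is not among them.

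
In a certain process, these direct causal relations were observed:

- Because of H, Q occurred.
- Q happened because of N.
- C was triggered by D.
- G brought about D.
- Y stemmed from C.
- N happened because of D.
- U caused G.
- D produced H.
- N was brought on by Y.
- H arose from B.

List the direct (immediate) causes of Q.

H, N

Upstream contributors include U, G, D, C, Y, B, but only H, N feed directly into Q.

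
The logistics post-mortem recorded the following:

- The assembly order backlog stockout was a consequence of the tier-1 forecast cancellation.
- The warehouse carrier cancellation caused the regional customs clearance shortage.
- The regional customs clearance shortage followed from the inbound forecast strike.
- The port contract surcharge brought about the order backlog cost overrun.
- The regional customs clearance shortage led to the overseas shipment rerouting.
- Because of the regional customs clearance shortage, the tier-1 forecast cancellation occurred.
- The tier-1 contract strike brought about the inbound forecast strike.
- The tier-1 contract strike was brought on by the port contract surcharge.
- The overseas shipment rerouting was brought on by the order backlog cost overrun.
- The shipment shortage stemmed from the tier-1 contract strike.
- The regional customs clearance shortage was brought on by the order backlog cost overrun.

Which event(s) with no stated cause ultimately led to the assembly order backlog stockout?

Tracing upstream from the assembly order backlog stockout: the assembly order backlog stockout ← the tier-1 forecast cancellation ← the regional customs clearance shortage ← the order backlog cost overrun ← the port contract surcharge.
A separate upstream branch: the assembly order backlog stockout ← the tier-1 forecast cancellation ← the regional customs clearance shortage ← the warehouse carrier cancellation.
Each of those chain origins has no stated cause.

the port contract surcharge, the warehouse carrier cancellation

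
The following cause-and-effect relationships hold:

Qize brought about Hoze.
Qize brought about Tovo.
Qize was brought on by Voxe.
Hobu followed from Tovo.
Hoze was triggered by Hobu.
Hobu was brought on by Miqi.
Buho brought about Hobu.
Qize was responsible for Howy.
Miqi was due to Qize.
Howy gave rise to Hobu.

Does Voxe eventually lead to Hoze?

Yes

There is a causal chain: Voxe → Qize → Hoze.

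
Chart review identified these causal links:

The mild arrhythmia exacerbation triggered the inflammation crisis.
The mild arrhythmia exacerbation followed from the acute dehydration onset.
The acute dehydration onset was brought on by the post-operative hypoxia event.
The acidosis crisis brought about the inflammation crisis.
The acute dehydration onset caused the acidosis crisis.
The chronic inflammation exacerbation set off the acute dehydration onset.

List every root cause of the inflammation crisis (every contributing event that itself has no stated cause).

the chronic inflammation exacerbation, the post-operative hypoxia event

Tracing upstream from the inflammation crisis: the inflammation crisis ← the mild arrhythmia exacerbation ← the acute dehydration onset ← the post-operative hypoxia event.
A separate upstream branch: the inflammation crisis ← the mild arrhythmia exacerbation ← the acute dehydration onset ← the chronic inflammation exacerbation.
Each of those chain origins has no stated cause.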